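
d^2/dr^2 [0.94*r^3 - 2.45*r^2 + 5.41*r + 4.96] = 5.64*r - 4.9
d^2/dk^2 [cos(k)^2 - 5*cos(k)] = 5*cos(k) - 2*cos(2*k)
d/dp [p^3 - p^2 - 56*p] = 3*p^2 - 2*p - 56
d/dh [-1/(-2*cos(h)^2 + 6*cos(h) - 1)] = 2*(2*cos(h) - 3)*sin(h)/(-6*cos(h) + cos(2*h) + 2)^2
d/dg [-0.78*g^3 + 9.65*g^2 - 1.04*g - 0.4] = -2.34*g^2 + 19.3*g - 1.04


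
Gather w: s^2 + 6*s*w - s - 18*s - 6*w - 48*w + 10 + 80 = s^2 - 19*s + w*(6*s - 54) + 90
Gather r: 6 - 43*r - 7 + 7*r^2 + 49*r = 7*r^2 + 6*r - 1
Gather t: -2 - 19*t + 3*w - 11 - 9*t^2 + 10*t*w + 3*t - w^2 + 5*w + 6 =-9*t^2 + t*(10*w - 16) - w^2 + 8*w - 7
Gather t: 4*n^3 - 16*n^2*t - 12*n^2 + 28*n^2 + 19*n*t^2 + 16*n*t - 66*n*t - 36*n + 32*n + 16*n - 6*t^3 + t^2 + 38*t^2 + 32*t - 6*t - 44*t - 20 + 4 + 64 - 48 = 4*n^3 + 16*n^2 + 12*n - 6*t^3 + t^2*(19*n + 39) + t*(-16*n^2 - 50*n - 18)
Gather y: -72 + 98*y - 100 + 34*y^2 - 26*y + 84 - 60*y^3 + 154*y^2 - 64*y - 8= -60*y^3 + 188*y^2 + 8*y - 96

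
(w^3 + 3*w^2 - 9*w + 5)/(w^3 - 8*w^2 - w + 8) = (w^2 + 4*w - 5)/(w^2 - 7*w - 8)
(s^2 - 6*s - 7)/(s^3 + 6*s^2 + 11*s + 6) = (s - 7)/(s^2 + 5*s + 6)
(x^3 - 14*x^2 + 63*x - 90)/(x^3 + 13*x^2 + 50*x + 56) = (x^3 - 14*x^2 + 63*x - 90)/(x^3 + 13*x^2 + 50*x + 56)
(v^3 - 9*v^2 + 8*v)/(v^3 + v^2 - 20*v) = (v^2 - 9*v + 8)/(v^2 + v - 20)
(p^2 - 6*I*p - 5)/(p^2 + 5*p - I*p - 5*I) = (p - 5*I)/(p + 5)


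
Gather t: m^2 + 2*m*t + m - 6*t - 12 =m^2 + m + t*(2*m - 6) - 12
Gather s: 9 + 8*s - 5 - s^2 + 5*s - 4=-s^2 + 13*s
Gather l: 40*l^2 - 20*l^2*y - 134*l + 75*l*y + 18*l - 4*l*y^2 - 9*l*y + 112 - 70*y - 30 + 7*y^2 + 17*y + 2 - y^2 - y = l^2*(40 - 20*y) + l*(-4*y^2 + 66*y - 116) + 6*y^2 - 54*y + 84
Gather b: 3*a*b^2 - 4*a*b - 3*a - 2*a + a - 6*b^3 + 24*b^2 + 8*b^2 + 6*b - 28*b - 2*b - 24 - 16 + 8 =-4*a - 6*b^3 + b^2*(3*a + 32) + b*(-4*a - 24) - 32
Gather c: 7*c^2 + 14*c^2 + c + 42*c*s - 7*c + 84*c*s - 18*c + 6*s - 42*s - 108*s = 21*c^2 + c*(126*s - 24) - 144*s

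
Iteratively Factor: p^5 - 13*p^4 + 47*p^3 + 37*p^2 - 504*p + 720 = (p - 5)*(p^4 - 8*p^3 + 7*p^2 + 72*p - 144) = (p - 5)*(p - 4)*(p^3 - 4*p^2 - 9*p + 36) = (p - 5)*(p - 4)*(p - 3)*(p^2 - p - 12) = (p - 5)*(p - 4)*(p - 3)*(p + 3)*(p - 4)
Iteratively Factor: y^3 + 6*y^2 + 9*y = (y)*(y^2 + 6*y + 9) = y*(y + 3)*(y + 3)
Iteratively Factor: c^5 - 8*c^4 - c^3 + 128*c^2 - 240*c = (c - 4)*(c^4 - 4*c^3 - 17*c^2 + 60*c) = (c - 4)*(c + 4)*(c^3 - 8*c^2 + 15*c) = (c - 5)*(c - 4)*(c + 4)*(c^2 - 3*c) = c*(c - 5)*(c - 4)*(c + 4)*(c - 3)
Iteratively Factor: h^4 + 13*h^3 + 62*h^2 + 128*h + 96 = (h + 3)*(h^3 + 10*h^2 + 32*h + 32) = (h + 3)*(h + 4)*(h^2 + 6*h + 8) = (h + 3)*(h + 4)^2*(h + 2)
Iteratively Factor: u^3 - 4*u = (u)*(u^2 - 4) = u*(u + 2)*(u - 2)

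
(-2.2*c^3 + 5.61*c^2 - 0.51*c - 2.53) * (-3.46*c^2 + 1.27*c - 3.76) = 7.612*c^5 - 22.2046*c^4 + 17.1613*c^3 - 12.9875*c^2 - 1.2955*c + 9.5128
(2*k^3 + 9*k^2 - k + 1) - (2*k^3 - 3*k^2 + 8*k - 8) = 12*k^2 - 9*k + 9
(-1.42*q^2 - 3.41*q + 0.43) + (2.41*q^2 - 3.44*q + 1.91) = 0.99*q^2 - 6.85*q + 2.34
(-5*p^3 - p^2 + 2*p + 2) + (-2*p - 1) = -5*p^3 - p^2 + 1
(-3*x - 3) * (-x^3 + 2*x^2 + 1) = 3*x^4 - 3*x^3 - 6*x^2 - 3*x - 3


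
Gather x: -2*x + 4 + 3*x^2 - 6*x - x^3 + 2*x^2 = -x^3 + 5*x^2 - 8*x + 4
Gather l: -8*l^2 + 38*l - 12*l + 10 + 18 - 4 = -8*l^2 + 26*l + 24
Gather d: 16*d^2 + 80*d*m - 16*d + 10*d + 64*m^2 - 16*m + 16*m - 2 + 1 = 16*d^2 + d*(80*m - 6) + 64*m^2 - 1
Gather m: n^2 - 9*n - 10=n^2 - 9*n - 10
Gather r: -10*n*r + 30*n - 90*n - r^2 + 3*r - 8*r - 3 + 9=-60*n - r^2 + r*(-10*n - 5) + 6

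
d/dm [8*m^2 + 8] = 16*m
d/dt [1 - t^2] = -2*t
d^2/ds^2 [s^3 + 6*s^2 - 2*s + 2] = 6*s + 12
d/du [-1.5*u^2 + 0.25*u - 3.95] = 0.25 - 3.0*u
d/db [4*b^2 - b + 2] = 8*b - 1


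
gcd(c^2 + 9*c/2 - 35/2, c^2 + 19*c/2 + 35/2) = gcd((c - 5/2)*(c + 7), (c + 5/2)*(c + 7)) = c + 7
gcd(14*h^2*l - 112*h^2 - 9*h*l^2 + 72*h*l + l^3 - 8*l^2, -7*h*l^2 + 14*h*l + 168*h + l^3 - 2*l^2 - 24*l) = 7*h - l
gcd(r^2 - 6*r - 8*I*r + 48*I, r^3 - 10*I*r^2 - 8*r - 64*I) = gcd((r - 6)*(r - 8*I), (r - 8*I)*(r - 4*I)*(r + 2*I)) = r - 8*I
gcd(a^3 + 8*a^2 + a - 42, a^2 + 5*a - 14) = a^2 + 5*a - 14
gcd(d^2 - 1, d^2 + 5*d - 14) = 1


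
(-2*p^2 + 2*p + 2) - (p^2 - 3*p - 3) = -3*p^2 + 5*p + 5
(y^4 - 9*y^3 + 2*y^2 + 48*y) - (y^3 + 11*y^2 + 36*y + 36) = y^4 - 10*y^3 - 9*y^2 + 12*y - 36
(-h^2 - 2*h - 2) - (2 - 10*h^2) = 9*h^2 - 2*h - 4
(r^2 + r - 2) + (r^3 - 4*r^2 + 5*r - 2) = r^3 - 3*r^2 + 6*r - 4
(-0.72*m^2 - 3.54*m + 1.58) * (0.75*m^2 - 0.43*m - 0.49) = -0.54*m^4 - 2.3454*m^3 + 3.06*m^2 + 1.0552*m - 0.7742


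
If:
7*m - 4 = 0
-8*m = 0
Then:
No Solution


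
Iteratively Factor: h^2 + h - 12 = (h - 3)*(h + 4)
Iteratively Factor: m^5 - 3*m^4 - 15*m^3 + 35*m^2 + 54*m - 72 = (m - 1)*(m^4 - 2*m^3 - 17*m^2 + 18*m + 72) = (m - 1)*(m + 2)*(m^3 - 4*m^2 - 9*m + 36) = (m - 4)*(m - 1)*(m + 2)*(m^2 - 9) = (m - 4)*(m - 3)*(m - 1)*(m + 2)*(m + 3)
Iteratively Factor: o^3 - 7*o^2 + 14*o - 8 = (o - 2)*(o^2 - 5*o + 4) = (o - 2)*(o - 1)*(o - 4)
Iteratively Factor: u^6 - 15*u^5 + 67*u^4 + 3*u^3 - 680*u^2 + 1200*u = (u - 4)*(u^5 - 11*u^4 + 23*u^3 + 95*u^2 - 300*u) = (u - 4)^2*(u^4 - 7*u^3 - 5*u^2 + 75*u) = (u - 5)*(u - 4)^2*(u^3 - 2*u^2 - 15*u) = u*(u - 5)*(u - 4)^2*(u^2 - 2*u - 15) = u*(u - 5)*(u - 4)^2*(u + 3)*(u - 5)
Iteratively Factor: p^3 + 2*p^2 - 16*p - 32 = (p + 2)*(p^2 - 16) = (p + 2)*(p + 4)*(p - 4)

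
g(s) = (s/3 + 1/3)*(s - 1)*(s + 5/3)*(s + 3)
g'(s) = (s/3 + 1/3)*(s - 1)*(s + 5/3) + (s/3 + 1/3)*(s - 1)*(s + 3) + (s/3 + 1/3)*(s + 5/3)*(s + 3) + (s - 1)*(s + 5/3)*(s + 3)/3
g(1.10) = 0.79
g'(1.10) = 8.80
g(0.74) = -1.36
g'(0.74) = 3.51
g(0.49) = -1.91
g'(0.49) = 1.03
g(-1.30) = 0.14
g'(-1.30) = -0.06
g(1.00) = 0.00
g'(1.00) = 7.11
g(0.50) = -1.90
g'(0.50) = 1.11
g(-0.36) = -1.00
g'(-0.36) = -1.97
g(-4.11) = 14.37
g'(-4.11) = -26.25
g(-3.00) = 0.00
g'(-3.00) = -3.56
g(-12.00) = 4433.00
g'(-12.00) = -1665.56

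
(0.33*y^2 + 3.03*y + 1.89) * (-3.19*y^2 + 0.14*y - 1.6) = -1.0527*y^4 - 9.6195*y^3 - 6.1329*y^2 - 4.5834*y - 3.024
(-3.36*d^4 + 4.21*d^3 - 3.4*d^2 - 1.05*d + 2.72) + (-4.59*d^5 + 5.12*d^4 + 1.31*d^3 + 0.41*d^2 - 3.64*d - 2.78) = -4.59*d^5 + 1.76*d^4 + 5.52*d^3 - 2.99*d^2 - 4.69*d - 0.0599999999999996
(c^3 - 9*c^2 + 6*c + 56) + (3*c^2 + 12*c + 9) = c^3 - 6*c^2 + 18*c + 65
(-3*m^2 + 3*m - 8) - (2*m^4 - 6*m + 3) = -2*m^4 - 3*m^2 + 9*m - 11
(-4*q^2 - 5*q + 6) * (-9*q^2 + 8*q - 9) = 36*q^4 + 13*q^3 - 58*q^2 + 93*q - 54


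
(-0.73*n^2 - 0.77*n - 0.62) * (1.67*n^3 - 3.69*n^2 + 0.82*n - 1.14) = -1.2191*n^5 + 1.4078*n^4 + 1.2073*n^3 + 2.4886*n^2 + 0.3694*n + 0.7068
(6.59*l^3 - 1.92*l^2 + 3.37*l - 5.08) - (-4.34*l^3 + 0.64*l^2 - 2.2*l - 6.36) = 10.93*l^3 - 2.56*l^2 + 5.57*l + 1.28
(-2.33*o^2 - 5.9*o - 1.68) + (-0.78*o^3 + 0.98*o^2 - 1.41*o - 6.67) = -0.78*o^3 - 1.35*o^2 - 7.31*o - 8.35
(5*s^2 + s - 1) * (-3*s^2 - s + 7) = -15*s^4 - 8*s^3 + 37*s^2 + 8*s - 7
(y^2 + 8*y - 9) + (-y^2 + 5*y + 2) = 13*y - 7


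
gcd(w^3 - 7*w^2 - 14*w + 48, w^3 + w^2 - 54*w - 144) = w^2 - 5*w - 24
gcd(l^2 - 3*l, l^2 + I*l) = l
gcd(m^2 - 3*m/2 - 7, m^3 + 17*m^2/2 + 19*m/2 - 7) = m + 2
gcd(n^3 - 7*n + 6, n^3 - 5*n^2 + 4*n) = n - 1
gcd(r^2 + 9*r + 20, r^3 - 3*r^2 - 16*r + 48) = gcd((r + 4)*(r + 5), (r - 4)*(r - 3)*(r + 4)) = r + 4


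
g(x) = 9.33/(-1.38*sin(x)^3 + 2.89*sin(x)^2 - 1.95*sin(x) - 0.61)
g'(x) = 9.33*(4.14*sin(x)^2*cos(x) - 5.78*sin(x)*cos(x) + 1.95*cos(x))/(-1.38*sin(x)^3 + 2.89*sin(x)^2 - 1.95*sin(x) - 0.61)^2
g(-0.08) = -21.45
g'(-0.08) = 119.84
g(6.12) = -44.22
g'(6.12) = 619.97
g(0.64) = -8.99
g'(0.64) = -0.18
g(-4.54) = -8.92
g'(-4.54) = -0.40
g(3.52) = 16.24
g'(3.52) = -122.18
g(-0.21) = -142.63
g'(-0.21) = 7111.17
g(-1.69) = 1.69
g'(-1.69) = -0.43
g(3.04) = -11.97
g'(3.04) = -21.48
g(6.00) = 48.95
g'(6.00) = 958.86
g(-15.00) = 4.13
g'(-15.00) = -10.35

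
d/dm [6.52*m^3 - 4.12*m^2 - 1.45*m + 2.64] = 19.56*m^2 - 8.24*m - 1.45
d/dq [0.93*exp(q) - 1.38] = 0.93*exp(q)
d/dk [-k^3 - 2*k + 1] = -3*k^2 - 2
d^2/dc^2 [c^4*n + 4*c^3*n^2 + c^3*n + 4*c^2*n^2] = 2*n*(6*c^2 + 12*c*n + 3*c + 4*n)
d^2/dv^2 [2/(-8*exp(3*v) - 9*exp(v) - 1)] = 18*((8*exp(2*v) + 1)*(8*exp(3*v) + 9*exp(v) + 1) - 2*(8*exp(2*v) + 3)^2*exp(v))*exp(v)/(8*exp(3*v) + 9*exp(v) + 1)^3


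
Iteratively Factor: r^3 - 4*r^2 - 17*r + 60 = (r - 5)*(r^2 + r - 12) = (r - 5)*(r - 3)*(r + 4)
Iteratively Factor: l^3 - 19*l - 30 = (l + 3)*(l^2 - 3*l - 10) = (l - 5)*(l + 3)*(l + 2)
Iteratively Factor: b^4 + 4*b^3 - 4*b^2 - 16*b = (b - 2)*(b^3 + 6*b^2 + 8*b) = (b - 2)*(b + 2)*(b^2 + 4*b) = b*(b - 2)*(b + 2)*(b + 4)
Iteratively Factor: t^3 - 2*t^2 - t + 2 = (t - 1)*(t^2 - t - 2) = (t - 2)*(t - 1)*(t + 1)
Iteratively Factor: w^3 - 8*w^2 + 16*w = (w - 4)*(w^2 - 4*w) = w*(w - 4)*(w - 4)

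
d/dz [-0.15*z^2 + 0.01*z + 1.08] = 0.01 - 0.3*z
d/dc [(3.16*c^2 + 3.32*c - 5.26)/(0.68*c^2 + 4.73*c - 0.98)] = (12.6892*c^2 + 0.959999999999999*c + 21.6262)/(0.4624*c^4 + 6.4328*c^3 + 21.0401*c^2 - 9.2708*c + 0.9604)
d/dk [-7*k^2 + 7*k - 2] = 7 - 14*k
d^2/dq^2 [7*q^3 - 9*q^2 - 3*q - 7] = 42*q - 18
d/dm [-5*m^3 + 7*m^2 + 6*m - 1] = -15*m^2 + 14*m + 6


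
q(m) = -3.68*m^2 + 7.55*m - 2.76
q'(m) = 7.55 - 7.36*m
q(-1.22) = -17.45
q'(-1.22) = 16.53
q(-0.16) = -4.06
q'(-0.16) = 8.73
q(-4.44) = -108.83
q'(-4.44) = 40.23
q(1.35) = 0.73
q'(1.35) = -2.39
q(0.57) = 0.35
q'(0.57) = 3.35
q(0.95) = 1.09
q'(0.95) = 0.56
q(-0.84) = -11.70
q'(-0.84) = 13.73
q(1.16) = 1.05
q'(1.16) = -0.99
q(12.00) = -442.08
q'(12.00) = -80.77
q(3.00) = -13.23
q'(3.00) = -14.53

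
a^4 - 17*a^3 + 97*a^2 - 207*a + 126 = (a - 7)*(a - 6)*(a - 3)*(a - 1)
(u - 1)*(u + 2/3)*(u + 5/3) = u^3 + 4*u^2/3 - 11*u/9 - 10/9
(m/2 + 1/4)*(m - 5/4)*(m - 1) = m^3/2 - 7*m^2/8 + m/16 + 5/16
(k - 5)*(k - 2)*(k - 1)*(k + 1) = k^4 - 7*k^3 + 9*k^2 + 7*k - 10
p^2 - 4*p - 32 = (p - 8)*(p + 4)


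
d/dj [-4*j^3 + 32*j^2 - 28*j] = -12*j^2 + 64*j - 28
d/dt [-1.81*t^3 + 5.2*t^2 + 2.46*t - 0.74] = -5.43*t^2 + 10.4*t + 2.46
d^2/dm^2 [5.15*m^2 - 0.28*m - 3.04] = 10.3000000000000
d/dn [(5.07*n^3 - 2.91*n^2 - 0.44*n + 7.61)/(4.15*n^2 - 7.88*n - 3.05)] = (21.0405*n^4 - 79.9032*n^3 - 21.6337*n^2 - 45.412*n + 61.3088)/(17.2225*n^4 - 65.404*n^3 + 36.7794*n^2 + 48.068*n + 9.3025)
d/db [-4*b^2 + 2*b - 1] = 2 - 8*b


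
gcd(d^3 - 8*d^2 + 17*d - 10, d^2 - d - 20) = d - 5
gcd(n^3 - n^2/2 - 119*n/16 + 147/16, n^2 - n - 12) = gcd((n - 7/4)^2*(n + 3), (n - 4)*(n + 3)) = n + 3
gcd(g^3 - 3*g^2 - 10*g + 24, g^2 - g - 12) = g^2 - g - 12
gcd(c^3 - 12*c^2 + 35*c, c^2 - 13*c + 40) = c - 5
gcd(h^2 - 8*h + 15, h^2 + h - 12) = h - 3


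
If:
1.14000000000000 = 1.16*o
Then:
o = 0.98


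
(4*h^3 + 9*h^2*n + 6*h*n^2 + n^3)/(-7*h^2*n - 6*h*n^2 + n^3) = (-4*h^2 - 5*h*n - n^2)/(n*(7*h - n))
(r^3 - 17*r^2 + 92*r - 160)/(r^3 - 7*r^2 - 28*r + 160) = (r - 5)/(r + 5)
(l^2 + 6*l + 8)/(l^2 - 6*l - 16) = (l + 4)/(l - 8)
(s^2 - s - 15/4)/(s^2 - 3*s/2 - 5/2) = (s + 3/2)/(s + 1)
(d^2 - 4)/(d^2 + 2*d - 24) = (d^2 - 4)/(d^2 + 2*d - 24)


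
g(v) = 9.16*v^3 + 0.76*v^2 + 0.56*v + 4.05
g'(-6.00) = 980.72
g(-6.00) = -1950.51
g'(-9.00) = 2212.76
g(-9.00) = -6617.07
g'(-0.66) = 11.53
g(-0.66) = 1.38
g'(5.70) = 902.05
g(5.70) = 1728.30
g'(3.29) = 303.01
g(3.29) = 340.32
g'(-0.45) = 5.44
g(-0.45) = 3.12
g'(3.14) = 276.27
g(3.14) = 296.89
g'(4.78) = 635.70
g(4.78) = 1024.50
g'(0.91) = 24.70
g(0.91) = 12.09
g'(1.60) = 73.34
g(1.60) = 44.41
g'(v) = 27.48*v^2 + 1.52*v + 0.56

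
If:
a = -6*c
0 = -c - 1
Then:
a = 6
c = -1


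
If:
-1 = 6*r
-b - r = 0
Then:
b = 1/6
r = -1/6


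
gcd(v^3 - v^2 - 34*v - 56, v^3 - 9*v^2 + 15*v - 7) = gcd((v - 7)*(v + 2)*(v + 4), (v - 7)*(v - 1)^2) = v - 7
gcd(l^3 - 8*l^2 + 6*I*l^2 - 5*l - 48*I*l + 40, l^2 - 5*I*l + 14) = 1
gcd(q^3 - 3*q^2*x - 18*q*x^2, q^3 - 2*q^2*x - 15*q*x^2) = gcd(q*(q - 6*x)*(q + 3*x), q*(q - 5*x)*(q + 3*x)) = q^2 + 3*q*x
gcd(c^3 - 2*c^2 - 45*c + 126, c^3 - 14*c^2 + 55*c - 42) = c - 6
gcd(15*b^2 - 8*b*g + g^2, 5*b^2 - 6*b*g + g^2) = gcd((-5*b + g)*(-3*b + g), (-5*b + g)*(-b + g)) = 5*b - g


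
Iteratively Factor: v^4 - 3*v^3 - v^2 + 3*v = (v)*(v^3 - 3*v^2 - v + 3) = v*(v - 1)*(v^2 - 2*v - 3) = v*(v - 3)*(v - 1)*(v + 1)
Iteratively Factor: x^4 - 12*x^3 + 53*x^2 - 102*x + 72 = (x - 3)*(x^3 - 9*x^2 + 26*x - 24) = (x - 4)*(x - 3)*(x^2 - 5*x + 6) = (x - 4)*(x - 3)*(x - 2)*(x - 3)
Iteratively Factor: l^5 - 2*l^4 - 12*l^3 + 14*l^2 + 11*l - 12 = (l - 1)*(l^4 - l^3 - 13*l^2 + l + 12) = (l - 1)*(l + 1)*(l^3 - 2*l^2 - 11*l + 12) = (l - 1)*(l + 1)*(l + 3)*(l^2 - 5*l + 4) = (l - 4)*(l - 1)*(l + 1)*(l + 3)*(l - 1)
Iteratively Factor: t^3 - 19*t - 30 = (t + 2)*(t^2 - 2*t - 15) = (t + 2)*(t + 3)*(t - 5)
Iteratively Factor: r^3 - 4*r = (r - 2)*(r^2 + 2*r) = (r - 2)*(r + 2)*(r)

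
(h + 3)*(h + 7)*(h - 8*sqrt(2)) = h^3 - 8*sqrt(2)*h^2 + 10*h^2 - 80*sqrt(2)*h + 21*h - 168*sqrt(2)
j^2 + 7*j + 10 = (j + 2)*(j + 5)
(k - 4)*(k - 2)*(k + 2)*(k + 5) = k^4 + k^3 - 24*k^2 - 4*k + 80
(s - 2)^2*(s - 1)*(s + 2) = s^4 - 3*s^3 - 2*s^2 + 12*s - 8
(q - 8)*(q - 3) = q^2 - 11*q + 24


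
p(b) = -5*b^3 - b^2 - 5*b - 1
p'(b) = -15*b^2 - 2*b - 5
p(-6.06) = 1105.30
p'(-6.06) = -543.73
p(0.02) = -1.10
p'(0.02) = -5.05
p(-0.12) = -0.41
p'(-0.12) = -4.98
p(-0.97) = 7.47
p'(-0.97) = -17.17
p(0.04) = -1.20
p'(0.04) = -5.10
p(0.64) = -5.92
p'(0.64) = -12.42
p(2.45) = -92.78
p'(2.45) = -99.94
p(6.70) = -1583.20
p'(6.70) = -691.75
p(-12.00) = 8555.00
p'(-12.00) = -2141.00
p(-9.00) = 3608.00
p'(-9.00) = -1202.00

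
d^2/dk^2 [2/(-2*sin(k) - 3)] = 4*(2*sin(k)^2 - 3*sin(k) - 4)/(2*sin(k) + 3)^3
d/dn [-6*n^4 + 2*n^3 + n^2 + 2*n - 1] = -24*n^3 + 6*n^2 + 2*n + 2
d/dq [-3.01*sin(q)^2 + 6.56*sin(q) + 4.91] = (6.56 - 6.02*sin(q))*cos(q)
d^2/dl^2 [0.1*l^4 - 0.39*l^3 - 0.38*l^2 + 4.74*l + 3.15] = 1.2*l^2 - 2.34*l - 0.76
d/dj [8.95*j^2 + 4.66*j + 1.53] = 17.9*j + 4.66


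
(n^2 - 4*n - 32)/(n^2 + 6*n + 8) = (n - 8)/(n + 2)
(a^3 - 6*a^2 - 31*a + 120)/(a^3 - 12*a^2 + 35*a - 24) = (a + 5)/(a - 1)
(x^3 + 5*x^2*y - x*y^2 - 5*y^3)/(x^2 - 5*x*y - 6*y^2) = (x^2 + 4*x*y - 5*y^2)/(x - 6*y)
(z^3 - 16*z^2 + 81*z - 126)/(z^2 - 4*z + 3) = (z^2 - 13*z + 42)/(z - 1)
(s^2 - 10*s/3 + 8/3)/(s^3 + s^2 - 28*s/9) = 3*(s - 2)/(s*(3*s + 7))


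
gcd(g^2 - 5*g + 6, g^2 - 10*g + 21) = g - 3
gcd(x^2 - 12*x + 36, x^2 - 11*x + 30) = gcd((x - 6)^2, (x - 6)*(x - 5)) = x - 6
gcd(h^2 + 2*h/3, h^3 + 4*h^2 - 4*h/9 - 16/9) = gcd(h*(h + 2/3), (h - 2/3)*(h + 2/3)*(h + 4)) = h + 2/3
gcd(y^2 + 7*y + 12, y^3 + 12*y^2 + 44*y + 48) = y + 4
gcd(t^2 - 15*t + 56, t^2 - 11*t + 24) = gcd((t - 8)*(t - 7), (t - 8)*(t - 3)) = t - 8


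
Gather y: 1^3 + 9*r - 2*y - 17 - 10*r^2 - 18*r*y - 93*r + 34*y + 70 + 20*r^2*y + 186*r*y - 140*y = -10*r^2 - 84*r + y*(20*r^2 + 168*r - 108) + 54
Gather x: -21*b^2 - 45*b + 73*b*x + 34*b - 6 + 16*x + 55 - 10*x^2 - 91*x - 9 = -21*b^2 - 11*b - 10*x^2 + x*(73*b - 75) + 40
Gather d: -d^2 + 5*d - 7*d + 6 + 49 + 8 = -d^2 - 2*d + 63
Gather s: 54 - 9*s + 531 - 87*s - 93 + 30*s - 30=462 - 66*s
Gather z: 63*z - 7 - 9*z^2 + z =-9*z^2 + 64*z - 7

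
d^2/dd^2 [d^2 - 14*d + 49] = 2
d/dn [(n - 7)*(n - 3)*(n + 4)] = 3*n^2 - 12*n - 19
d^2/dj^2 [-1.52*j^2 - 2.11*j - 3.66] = -3.04000000000000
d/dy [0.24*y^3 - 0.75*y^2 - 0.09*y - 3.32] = 0.72*y^2 - 1.5*y - 0.09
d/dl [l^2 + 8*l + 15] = 2*l + 8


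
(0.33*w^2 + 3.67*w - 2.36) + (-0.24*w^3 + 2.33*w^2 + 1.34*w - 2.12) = -0.24*w^3 + 2.66*w^2 + 5.01*w - 4.48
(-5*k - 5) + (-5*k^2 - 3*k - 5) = -5*k^2 - 8*k - 10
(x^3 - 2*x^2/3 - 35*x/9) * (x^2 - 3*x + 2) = x^5 - 11*x^4/3 + x^3/9 + 31*x^2/3 - 70*x/9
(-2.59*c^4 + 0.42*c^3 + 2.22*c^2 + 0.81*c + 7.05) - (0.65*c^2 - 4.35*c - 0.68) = -2.59*c^4 + 0.42*c^3 + 1.57*c^2 + 5.16*c + 7.73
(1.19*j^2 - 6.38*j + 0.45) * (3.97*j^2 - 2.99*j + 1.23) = 4.7243*j^4 - 28.8867*j^3 + 22.3264*j^2 - 9.1929*j + 0.5535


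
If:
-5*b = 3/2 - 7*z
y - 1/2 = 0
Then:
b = 7*z/5 - 3/10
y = 1/2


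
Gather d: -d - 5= -d - 5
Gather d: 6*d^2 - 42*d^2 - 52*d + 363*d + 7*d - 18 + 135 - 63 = -36*d^2 + 318*d + 54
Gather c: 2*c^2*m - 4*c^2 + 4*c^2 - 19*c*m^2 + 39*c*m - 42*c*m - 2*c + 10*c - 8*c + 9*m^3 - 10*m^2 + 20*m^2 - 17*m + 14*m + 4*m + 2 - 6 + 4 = 2*c^2*m + c*(-19*m^2 - 3*m) + 9*m^3 + 10*m^2 + m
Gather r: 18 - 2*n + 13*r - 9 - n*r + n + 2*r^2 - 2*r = -n + 2*r^2 + r*(11 - n) + 9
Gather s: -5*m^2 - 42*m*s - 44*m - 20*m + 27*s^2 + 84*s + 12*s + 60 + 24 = -5*m^2 - 64*m + 27*s^2 + s*(96 - 42*m) + 84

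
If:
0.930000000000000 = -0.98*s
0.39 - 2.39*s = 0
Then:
No Solution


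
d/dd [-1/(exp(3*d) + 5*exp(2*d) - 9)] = (3*exp(d) + 10)*exp(2*d)/(exp(3*d) + 5*exp(2*d) - 9)^2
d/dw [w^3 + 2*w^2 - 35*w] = 3*w^2 + 4*w - 35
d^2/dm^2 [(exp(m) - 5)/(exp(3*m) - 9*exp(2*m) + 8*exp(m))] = 4*(exp(5*m) - 18*exp(4*m) + 136*exp(3*m) - 407*exp(2*m) + 270*exp(m) - 80)*exp(-m)/(exp(6*m) - 27*exp(5*m) + 267*exp(4*m) - 1161*exp(3*m) + 2136*exp(2*m) - 1728*exp(m) + 512)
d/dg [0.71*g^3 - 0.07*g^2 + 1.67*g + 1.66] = 2.13*g^2 - 0.14*g + 1.67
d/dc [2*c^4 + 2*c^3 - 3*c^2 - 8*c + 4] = 8*c^3 + 6*c^2 - 6*c - 8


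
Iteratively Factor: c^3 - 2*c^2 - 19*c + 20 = (c - 1)*(c^2 - c - 20) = (c - 5)*(c - 1)*(c + 4)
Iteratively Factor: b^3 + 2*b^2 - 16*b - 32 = (b - 4)*(b^2 + 6*b + 8) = (b - 4)*(b + 4)*(b + 2)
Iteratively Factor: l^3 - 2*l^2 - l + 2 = (l - 1)*(l^2 - l - 2) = (l - 2)*(l - 1)*(l + 1)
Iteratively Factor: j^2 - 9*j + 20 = (j - 4)*(j - 5)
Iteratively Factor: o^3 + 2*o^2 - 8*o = (o - 2)*(o^2 + 4*o) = (o - 2)*(o + 4)*(o)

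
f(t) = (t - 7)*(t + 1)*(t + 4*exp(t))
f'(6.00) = -1584.72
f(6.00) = -11338.01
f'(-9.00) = 344.05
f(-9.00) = -1151.94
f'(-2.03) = 29.32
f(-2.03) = -13.99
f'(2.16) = -607.67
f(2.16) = -563.52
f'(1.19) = -231.93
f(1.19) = -182.44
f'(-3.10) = 60.65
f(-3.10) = -61.93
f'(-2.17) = 33.34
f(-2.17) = -18.38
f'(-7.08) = 228.56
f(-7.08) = -605.81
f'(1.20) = -234.35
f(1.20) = -184.77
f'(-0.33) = -35.99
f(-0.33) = -12.50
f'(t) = (t - 7)*(t + 1)*(4*exp(t) + 1) + (t - 7)*(t + 4*exp(t)) + (t + 1)*(t + 4*exp(t)) = 4*t^2*exp(t) + 3*t^2 - 16*t*exp(t) - 12*t - 52*exp(t) - 7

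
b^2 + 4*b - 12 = (b - 2)*(b + 6)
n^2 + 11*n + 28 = (n + 4)*(n + 7)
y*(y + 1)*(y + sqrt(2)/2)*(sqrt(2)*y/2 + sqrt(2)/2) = sqrt(2)*y^4/2 + y^3/2 + sqrt(2)*y^3 + sqrt(2)*y^2/2 + y^2 + y/2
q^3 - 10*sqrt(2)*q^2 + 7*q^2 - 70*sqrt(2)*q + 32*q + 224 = (q + 7)*(q - 8*sqrt(2))*(q - 2*sqrt(2))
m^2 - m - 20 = (m - 5)*(m + 4)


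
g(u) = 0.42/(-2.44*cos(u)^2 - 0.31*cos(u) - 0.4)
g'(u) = 0.42*(-4.88*sin(u)*cos(u) - 0.31*sin(u))/(-2.44*cos(u)^2 - 0.31*cos(u) - 0.4)^2 = -(2.0496*cos(u) + 0.1302)*sin(u)/(2.44*cos(u)^2 + 0.31*cos(u) + 0.4)^2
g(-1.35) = -0.72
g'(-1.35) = 1.65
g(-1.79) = -0.94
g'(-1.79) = -1.53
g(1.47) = -0.92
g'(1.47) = -1.61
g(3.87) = -0.27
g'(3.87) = -0.40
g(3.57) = -0.20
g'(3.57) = -0.16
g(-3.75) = -0.23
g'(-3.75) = 0.28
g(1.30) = -0.64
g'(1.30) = -1.51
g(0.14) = -0.14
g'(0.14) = -0.03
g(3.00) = -0.17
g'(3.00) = 0.04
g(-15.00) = -0.27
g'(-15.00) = -0.38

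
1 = 1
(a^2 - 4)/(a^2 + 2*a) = (a - 2)/a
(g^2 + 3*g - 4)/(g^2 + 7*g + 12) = (g - 1)/(g + 3)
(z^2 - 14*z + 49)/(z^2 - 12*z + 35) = (z - 7)/(z - 5)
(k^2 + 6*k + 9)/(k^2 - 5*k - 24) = (k + 3)/(k - 8)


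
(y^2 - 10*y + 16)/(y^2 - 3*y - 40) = (y - 2)/(y + 5)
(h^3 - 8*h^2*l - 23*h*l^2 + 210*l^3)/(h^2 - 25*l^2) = (h^2 - 13*h*l + 42*l^2)/(h - 5*l)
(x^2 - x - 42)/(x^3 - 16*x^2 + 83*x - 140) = (x + 6)/(x^2 - 9*x + 20)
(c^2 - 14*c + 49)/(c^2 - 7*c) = (c - 7)/c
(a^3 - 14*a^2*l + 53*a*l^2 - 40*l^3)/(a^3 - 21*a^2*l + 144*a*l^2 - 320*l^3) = (a - l)/(a - 8*l)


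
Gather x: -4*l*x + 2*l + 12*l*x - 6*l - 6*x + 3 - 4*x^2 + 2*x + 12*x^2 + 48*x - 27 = -4*l + 8*x^2 + x*(8*l + 44) - 24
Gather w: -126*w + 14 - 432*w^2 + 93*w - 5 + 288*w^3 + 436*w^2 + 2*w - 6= 288*w^3 + 4*w^2 - 31*w + 3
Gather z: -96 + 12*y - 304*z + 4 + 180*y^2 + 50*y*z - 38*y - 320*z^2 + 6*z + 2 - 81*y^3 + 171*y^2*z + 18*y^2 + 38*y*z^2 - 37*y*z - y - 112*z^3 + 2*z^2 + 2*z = -81*y^3 + 198*y^2 - 27*y - 112*z^3 + z^2*(38*y - 318) + z*(171*y^2 + 13*y - 296) - 90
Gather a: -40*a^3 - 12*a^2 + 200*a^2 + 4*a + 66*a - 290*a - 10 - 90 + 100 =-40*a^3 + 188*a^2 - 220*a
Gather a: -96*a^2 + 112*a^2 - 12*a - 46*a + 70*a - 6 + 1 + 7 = 16*a^2 + 12*a + 2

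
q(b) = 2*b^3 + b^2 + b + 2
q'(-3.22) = 56.77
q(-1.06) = -0.32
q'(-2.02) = 21.44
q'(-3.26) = 58.25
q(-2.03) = -12.64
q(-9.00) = -1384.00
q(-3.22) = -57.62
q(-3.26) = -59.92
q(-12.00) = -3322.00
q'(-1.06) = 5.62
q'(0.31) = 2.20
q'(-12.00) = 841.00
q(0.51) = 3.04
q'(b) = 6*b^2 + 2*b + 1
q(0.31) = 2.47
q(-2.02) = -12.42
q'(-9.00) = 469.00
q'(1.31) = 13.92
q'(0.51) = 3.58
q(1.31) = 9.52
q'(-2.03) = 21.67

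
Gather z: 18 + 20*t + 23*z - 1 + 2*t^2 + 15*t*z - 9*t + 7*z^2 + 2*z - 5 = 2*t^2 + 11*t + 7*z^2 + z*(15*t + 25) + 12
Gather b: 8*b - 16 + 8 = 8*b - 8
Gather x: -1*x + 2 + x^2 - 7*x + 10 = x^2 - 8*x + 12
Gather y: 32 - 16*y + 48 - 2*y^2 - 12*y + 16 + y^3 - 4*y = y^3 - 2*y^2 - 32*y + 96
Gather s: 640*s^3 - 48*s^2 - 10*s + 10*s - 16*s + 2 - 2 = 640*s^3 - 48*s^2 - 16*s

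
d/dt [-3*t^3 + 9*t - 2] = 9 - 9*t^2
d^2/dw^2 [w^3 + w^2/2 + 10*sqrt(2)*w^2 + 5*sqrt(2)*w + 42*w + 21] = 6*w + 1 + 20*sqrt(2)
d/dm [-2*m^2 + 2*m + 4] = 2 - 4*m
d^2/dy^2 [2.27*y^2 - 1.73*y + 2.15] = 4.54000000000000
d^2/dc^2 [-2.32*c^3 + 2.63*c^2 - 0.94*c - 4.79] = 5.26 - 13.92*c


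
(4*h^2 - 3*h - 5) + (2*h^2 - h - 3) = 6*h^2 - 4*h - 8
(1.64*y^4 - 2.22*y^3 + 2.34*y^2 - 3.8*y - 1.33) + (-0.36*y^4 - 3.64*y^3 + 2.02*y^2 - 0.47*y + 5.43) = 1.28*y^4 - 5.86*y^3 + 4.36*y^2 - 4.27*y + 4.1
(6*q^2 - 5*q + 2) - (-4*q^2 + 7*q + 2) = 10*q^2 - 12*q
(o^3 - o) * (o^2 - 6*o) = o^5 - 6*o^4 - o^3 + 6*o^2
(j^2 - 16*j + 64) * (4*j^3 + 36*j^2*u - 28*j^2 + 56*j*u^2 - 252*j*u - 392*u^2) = 4*j^5 + 36*j^4*u - 92*j^4 + 56*j^3*u^2 - 828*j^3*u + 704*j^3 - 1288*j^2*u^2 + 6336*j^2*u - 1792*j^2 + 9856*j*u^2 - 16128*j*u - 25088*u^2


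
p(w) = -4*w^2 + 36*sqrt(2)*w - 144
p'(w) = -8*w + 36*sqrt(2)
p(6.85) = 17.06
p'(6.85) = -3.89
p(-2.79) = -317.18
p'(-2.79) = 73.23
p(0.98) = -97.95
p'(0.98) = 43.07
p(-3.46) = -368.04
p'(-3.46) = 78.59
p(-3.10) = -340.27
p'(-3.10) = 75.71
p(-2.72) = -312.07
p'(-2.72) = 72.67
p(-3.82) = -396.85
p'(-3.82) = 81.47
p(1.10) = -92.84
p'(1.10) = 42.11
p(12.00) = -109.06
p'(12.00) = -45.09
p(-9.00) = -926.21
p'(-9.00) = 122.91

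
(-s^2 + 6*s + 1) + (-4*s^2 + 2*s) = -5*s^2 + 8*s + 1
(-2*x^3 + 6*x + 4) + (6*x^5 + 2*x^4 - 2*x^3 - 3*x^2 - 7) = 6*x^5 + 2*x^4 - 4*x^3 - 3*x^2 + 6*x - 3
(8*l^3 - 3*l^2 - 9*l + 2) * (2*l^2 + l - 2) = 16*l^5 + 2*l^4 - 37*l^3 + l^2 + 20*l - 4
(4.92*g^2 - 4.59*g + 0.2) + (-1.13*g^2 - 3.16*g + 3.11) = 3.79*g^2 - 7.75*g + 3.31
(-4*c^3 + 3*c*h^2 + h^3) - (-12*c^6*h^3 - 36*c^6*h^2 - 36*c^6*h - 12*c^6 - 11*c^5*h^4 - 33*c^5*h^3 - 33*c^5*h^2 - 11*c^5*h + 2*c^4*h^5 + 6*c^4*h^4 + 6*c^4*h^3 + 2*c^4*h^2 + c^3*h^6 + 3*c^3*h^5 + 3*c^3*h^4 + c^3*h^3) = 12*c^6*h^3 + 36*c^6*h^2 + 36*c^6*h + 12*c^6 + 11*c^5*h^4 + 33*c^5*h^3 + 33*c^5*h^2 + 11*c^5*h - 2*c^4*h^5 - 6*c^4*h^4 - 6*c^4*h^3 - 2*c^4*h^2 - c^3*h^6 - 3*c^3*h^5 - 3*c^3*h^4 - c^3*h^3 - 4*c^3 + 3*c*h^2 + h^3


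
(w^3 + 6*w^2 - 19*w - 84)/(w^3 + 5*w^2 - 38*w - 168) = (w^2 - w - 12)/(w^2 - 2*w - 24)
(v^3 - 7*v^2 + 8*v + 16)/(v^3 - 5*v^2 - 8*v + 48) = (v + 1)/(v + 3)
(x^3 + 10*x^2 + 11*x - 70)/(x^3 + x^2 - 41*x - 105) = (x^2 + 5*x - 14)/(x^2 - 4*x - 21)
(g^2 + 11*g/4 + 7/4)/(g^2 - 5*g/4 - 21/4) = (g + 1)/(g - 3)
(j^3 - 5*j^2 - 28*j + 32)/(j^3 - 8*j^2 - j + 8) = (j + 4)/(j + 1)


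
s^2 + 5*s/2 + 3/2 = (s + 1)*(s + 3/2)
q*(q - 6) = q^2 - 6*q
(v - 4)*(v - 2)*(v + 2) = v^3 - 4*v^2 - 4*v + 16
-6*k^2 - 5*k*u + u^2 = (-6*k + u)*(k + u)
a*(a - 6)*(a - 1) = a^3 - 7*a^2 + 6*a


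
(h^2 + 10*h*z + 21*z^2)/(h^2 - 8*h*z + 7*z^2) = (h^2 + 10*h*z + 21*z^2)/(h^2 - 8*h*z + 7*z^2)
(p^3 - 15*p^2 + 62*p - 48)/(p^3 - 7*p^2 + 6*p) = (p - 8)/p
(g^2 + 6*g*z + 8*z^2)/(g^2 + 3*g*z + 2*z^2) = (g + 4*z)/(g + z)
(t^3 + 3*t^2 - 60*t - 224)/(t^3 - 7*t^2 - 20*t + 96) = (t + 7)/(t - 3)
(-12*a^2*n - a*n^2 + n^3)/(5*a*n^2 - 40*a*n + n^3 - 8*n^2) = (-12*a^2 - a*n + n^2)/(5*a*n - 40*a + n^2 - 8*n)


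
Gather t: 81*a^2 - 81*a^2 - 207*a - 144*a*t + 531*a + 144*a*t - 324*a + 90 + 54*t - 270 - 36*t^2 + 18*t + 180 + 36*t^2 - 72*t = 0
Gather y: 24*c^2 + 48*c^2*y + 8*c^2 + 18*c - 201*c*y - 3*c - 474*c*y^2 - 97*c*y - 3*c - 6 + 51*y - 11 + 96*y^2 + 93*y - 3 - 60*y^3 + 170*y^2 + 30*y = 32*c^2 + 12*c - 60*y^3 + y^2*(266 - 474*c) + y*(48*c^2 - 298*c + 174) - 20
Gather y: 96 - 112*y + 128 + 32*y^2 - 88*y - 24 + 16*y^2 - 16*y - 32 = 48*y^2 - 216*y + 168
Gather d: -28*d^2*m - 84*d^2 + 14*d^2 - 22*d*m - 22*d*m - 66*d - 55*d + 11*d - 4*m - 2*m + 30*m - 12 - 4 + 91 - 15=d^2*(-28*m - 70) + d*(-44*m - 110) + 24*m + 60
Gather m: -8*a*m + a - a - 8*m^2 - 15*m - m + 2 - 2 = -8*m^2 + m*(-8*a - 16)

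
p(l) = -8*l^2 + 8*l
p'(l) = 8 - 16*l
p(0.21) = 1.33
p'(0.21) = 4.64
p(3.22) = -57.19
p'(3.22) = -43.52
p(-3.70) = -139.12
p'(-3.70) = 67.20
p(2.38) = -26.28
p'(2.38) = -30.08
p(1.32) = -3.38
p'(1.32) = -13.12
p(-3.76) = -143.18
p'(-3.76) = 68.16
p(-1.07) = -17.72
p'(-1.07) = 25.12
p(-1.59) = -32.94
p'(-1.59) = 33.44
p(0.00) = 0.00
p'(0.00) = 8.00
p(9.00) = -576.00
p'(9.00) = -136.00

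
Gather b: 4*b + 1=4*b + 1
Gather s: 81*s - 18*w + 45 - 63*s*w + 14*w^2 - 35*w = s*(81 - 63*w) + 14*w^2 - 53*w + 45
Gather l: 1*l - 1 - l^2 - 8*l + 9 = -l^2 - 7*l + 8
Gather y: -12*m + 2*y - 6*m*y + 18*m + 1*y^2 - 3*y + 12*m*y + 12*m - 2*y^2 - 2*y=18*m - y^2 + y*(6*m - 3)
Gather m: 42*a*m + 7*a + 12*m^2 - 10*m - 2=7*a + 12*m^2 + m*(42*a - 10) - 2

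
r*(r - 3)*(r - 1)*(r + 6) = r^4 + 2*r^3 - 21*r^2 + 18*r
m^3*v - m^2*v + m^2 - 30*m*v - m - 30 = (m - 6)*(m + 5)*(m*v + 1)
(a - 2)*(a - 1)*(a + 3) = a^3 - 7*a + 6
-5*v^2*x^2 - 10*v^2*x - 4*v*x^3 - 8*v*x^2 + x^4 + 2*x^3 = x*(-5*v + x)*(v + x)*(x + 2)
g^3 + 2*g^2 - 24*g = g*(g - 4)*(g + 6)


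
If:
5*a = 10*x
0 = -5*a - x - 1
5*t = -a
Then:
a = -2/11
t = 2/55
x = -1/11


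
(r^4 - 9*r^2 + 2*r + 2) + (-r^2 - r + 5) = r^4 - 10*r^2 + r + 7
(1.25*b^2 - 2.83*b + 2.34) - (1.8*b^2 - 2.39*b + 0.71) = -0.55*b^2 - 0.44*b + 1.63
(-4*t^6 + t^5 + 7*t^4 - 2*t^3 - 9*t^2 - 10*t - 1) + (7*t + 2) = -4*t^6 + t^5 + 7*t^4 - 2*t^3 - 9*t^2 - 3*t + 1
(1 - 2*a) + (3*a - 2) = a - 1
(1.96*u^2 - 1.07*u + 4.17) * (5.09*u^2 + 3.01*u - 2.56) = 9.9764*u^4 + 0.4533*u^3 + 12.987*u^2 + 15.2909*u - 10.6752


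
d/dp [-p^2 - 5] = -2*p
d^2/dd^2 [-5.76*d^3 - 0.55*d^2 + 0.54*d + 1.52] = -34.56*d - 1.1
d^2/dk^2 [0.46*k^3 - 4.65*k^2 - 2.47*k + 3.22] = 2.76*k - 9.3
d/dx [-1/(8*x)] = 1/(8*x^2)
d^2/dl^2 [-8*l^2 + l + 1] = -16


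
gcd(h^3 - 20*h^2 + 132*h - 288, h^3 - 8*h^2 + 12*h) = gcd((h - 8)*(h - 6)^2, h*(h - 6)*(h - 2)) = h - 6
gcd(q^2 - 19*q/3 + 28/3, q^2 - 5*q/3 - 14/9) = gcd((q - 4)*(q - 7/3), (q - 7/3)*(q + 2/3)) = q - 7/3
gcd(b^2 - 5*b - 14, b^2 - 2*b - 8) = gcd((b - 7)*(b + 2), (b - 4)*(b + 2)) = b + 2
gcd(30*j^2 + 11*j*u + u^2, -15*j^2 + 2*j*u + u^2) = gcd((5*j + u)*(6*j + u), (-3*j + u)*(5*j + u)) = 5*j + u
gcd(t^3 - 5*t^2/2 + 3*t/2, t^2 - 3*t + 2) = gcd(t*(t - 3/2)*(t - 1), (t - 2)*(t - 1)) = t - 1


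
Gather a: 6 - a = 6 - a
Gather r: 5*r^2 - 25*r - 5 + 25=5*r^2 - 25*r + 20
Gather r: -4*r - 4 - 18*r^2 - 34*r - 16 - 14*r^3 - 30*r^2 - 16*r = -14*r^3 - 48*r^2 - 54*r - 20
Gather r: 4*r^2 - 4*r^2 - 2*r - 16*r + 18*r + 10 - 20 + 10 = 0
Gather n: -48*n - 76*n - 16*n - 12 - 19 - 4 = -140*n - 35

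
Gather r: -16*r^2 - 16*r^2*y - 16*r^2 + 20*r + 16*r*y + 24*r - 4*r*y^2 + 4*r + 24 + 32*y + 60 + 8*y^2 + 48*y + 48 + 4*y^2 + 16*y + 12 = r^2*(-16*y - 32) + r*(-4*y^2 + 16*y + 48) + 12*y^2 + 96*y + 144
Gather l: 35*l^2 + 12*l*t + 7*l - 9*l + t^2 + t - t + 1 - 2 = 35*l^2 + l*(12*t - 2) + t^2 - 1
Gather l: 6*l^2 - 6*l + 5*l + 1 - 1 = 6*l^2 - l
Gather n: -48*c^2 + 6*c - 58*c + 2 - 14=-48*c^2 - 52*c - 12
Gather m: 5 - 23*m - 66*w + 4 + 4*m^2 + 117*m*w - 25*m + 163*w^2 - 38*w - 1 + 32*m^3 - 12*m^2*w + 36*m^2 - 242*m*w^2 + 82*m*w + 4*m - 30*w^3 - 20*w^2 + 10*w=32*m^3 + m^2*(40 - 12*w) + m*(-242*w^2 + 199*w - 44) - 30*w^3 + 143*w^2 - 94*w + 8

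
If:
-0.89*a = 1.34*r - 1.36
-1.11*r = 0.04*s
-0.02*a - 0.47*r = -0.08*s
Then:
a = 1.55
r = -0.01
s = 0.32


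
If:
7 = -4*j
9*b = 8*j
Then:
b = -14/9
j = -7/4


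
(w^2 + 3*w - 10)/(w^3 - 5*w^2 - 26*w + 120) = (w - 2)/(w^2 - 10*w + 24)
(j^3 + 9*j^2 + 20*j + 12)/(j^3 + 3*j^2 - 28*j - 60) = (j + 1)/(j - 5)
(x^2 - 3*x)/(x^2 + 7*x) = (x - 3)/(x + 7)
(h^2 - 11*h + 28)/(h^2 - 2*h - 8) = (h - 7)/(h + 2)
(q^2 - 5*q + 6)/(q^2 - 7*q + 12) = (q - 2)/(q - 4)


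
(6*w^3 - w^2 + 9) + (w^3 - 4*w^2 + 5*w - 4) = 7*w^3 - 5*w^2 + 5*w + 5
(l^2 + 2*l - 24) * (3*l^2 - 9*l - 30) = 3*l^4 - 3*l^3 - 120*l^2 + 156*l + 720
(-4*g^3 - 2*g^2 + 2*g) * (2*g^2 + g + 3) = -8*g^5 - 8*g^4 - 10*g^3 - 4*g^2 + 6*g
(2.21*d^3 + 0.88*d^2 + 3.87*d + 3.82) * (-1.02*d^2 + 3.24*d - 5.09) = -2.2542*d^5 + 6.2628*d^4 - 12.3451*d^3 + 4.1632*d^2 - 7.3215*d - 19.4438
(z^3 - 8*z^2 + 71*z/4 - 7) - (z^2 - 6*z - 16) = z^3 - 9*z^2 + 95*z/4 + 9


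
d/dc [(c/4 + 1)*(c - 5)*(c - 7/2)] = 3*c^2/4 - 9*c/4 - 33/8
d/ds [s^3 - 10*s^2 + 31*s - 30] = 3*s^2 - 20*s + 31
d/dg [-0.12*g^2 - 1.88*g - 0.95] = -0.24*g - 1.88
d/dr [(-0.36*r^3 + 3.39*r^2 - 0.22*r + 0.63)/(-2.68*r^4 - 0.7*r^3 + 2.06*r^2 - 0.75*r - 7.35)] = (-0.964799999999999*r^6 + 18.1704*r^5 - 0.137400000000001*r^4 + 6.9856*r^3 + 7.1717*r^2 - 52.4286*r + 2.0895)/(7.1824*r^8 + 3.752*r^7 - 10.5516*r^6 + 1.136*r^5 + 44.6896*r^4 + 7.2*r^3 - 29.7195*r^2 + 11.025*r + 54.0225)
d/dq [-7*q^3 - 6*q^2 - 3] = 3*q*(-7*q - 4)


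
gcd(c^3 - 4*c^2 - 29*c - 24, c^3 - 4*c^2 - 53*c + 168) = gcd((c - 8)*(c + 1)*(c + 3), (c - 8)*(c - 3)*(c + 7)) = c - 8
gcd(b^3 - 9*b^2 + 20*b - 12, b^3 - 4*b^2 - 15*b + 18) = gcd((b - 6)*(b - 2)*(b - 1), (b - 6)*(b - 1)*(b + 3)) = b^2 - 7*b + 6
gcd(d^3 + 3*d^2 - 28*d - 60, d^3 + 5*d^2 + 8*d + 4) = d + 2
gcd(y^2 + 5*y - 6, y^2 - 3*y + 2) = y - 1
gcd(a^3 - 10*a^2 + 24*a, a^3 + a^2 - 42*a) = a^2 - 6*a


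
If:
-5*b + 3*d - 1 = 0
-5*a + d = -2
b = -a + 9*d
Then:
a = 83/205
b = -38/205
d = 1/41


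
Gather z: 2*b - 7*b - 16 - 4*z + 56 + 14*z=-5*b + 10*z + 40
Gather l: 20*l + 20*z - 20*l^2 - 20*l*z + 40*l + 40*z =-20*l^2 + l*(60 - 20*z) + 60*z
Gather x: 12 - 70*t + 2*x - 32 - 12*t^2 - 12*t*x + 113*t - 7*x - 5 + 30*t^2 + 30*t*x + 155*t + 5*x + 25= 18*t^2 + 18*t*x + 198*t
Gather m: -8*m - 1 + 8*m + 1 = 0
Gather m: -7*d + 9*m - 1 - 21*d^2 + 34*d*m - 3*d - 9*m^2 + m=-21*d^2 - 10*d - 9*m^2 + m*(34*d + 10) - 1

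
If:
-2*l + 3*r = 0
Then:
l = 3*r/2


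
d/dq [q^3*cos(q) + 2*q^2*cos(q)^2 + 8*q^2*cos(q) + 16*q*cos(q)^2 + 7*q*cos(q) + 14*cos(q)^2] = -q^3*sin(q) - 8*q^2*sin(q) - 2*q^2*sin(2*q) + 3*q^2*cos(q) - 7*q*sin(q) - 16*q*sin(2*q) + 4*q*cos(q)^2 + 16*q*cos(q) - 14*sin(2*q) + 16*cos(q)^2 + 7*cos(q)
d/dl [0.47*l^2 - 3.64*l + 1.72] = 0.94*l - 3.64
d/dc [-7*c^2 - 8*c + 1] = -14*c - 8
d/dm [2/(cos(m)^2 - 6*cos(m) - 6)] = 4*(cos(m) - 3)*sin(m)/(sin(m)^2 + 6*cos(m) + 5)^2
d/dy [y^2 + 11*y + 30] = 2*y + 11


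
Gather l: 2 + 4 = 6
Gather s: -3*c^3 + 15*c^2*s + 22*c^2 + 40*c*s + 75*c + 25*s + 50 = -3*c^3 + 22*c^2 + 75*c + s*(15*c^2 + 40*c + 25) + 50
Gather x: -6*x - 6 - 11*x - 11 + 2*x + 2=-15*x - 15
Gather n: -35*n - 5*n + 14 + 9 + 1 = 24 - 40*n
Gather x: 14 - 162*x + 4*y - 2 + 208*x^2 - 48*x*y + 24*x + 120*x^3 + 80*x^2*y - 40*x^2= 120*x^3 + x^2*(80*y + 168) + x*(-48*y - 138) + 4*y + 12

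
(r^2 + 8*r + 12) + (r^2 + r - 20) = 2*r^2 + 9*r - 8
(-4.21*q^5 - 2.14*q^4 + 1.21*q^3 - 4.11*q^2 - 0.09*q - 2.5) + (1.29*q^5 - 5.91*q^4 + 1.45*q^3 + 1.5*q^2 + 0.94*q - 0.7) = -2.92*q^5 - 8.05*q^4 + 2.66*q^3 - 2.61*q^2 + 0.85*q - 3.2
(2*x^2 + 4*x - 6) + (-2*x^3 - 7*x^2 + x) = -2*x^3 - 5*x^2 + 5*x - 6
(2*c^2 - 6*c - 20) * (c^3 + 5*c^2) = 2*c^5 + 4*c^4 - 50*c^3 - 100*c^2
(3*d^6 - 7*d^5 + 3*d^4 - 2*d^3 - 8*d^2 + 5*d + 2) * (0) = 0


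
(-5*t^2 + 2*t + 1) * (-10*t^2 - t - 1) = 50*t^4 - 15*t^3 - 7*t^2 - 3*t - 1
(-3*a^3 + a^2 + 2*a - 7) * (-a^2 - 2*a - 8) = 3*a^5 + 5*a^4 + 20*a^3 - 5*a^2 - 2*a + 56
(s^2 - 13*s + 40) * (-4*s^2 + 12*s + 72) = -4*s^4 + 64*s^3 - 244*s^2 - 456*s + 2880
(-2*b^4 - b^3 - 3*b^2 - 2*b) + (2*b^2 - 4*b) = -2*b^4 - b^3 - b^2 - 6*b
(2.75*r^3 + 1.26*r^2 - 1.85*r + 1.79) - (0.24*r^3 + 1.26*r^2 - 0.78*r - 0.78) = 2.51*r^3 - 1.07*r + 2.57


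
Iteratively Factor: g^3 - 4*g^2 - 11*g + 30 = (g + 3)*(g^2 - 7*g + 10) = (g - 5)*(g + 3)*(g - 2)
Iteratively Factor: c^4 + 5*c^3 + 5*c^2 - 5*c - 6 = (c + 3)*(c^3 + 2*c^2 - c - 2) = (c - 1)*(c + 3)*(c^2 + 3*c + 2) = (c - 1)*(c + 2)*(c + 3)*(c + 1)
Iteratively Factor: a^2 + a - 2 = (a + 2)*(a - 1)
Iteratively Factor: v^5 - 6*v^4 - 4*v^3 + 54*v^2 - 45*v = (v - 3)*(v^4 - 3*v^3 - 13*v^2 + 15*v) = (v - 3)*(v - 1)*(v^3 - 2*v^2 - 15*v) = (v - 3)*(v - 1)*(v + 3)*(v^2 - 5*v) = (v - 5)*(v - 3)*(v - 1)*(v + 3)*(v)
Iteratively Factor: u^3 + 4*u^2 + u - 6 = (u + 3)*(u^2 + u - 2) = (u - 1)*(u + 3)*(u + 2)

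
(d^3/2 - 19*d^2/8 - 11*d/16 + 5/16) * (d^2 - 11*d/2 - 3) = d^5/2 - 41*d^4/8 + 87*d^3/8 + 359*d^2/32 + 11*d/32 - 15/16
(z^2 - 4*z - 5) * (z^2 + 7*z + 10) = z^4 + 3*z^3 - 23*z^2 - 75*z - 50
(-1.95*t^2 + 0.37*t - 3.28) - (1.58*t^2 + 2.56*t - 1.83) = -3.53*t^2 - 2.19*t - 1.45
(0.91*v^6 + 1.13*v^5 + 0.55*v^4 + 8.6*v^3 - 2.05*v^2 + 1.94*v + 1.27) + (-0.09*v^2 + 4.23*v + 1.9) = 0.91*v^6 + 1.13*v^5 + 0.55*v^4 + 8.6*v^3 - 2.14*v^2 + 6.17*v + 3.17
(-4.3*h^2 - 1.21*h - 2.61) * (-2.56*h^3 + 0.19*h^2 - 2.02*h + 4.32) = 11.008*h^5 + 2.2806*h^4 + 15.1377*h^3 - 16.6277*h^2 + 0.0449999999999999*h - 11.2752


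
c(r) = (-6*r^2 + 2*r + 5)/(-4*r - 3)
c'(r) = (2 - 12*r)/(-4*r - 3) + 4*(-6*r^2 + 2*r + 5)/(-4*r - 3)^2 = 2*(12*r^2 + 18*r + 7)/(16*r^2 + 24*r + 9)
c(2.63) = 2.31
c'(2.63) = 1.50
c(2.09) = 1.50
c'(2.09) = 1.50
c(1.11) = 0.02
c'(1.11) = 1.51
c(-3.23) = -6.46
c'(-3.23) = 1.51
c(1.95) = 1.29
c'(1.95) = 1.50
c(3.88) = 4.19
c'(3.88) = 1.50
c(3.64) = 3.83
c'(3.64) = 1.50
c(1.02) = -0.11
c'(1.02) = 1.51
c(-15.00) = -24.12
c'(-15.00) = 1.50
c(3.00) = 2.87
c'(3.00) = 1.50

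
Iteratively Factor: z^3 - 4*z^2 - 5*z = (z)*(z^2 - 4*z - 5) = z*(z + 1)*(z - 5)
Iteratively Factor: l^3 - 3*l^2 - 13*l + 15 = (l + 3)*(l^2 - 6*l + 5) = (l - 5)*(l + 3)*(l - 1)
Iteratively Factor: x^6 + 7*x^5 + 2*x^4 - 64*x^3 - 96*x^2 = (x + 2)*(x^5 + 5*x^4 - 8*x^3 - 48*x^2) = (x + 2)*(x + 4)*(x^4 + x^3 - 12*x^2) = x*(x + 2)*(x + 4)*(x^3 + x^2 - 12*x) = x^2*(x + 2)*(x + 4)*(x^2 + x - 12) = x^2*(x + 2)*(x + 4)^2*(x - 3)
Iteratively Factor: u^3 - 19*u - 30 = (u + 3)*(u^2 - 3*u - 10) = (u + 2)*(u + 3)*(u - 5)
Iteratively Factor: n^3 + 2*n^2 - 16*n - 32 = (n + 2)*(n^2 - 16) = (n - 4)*(n + 2)*(n + 4)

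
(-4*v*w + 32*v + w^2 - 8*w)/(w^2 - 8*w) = (-4*v + w)/w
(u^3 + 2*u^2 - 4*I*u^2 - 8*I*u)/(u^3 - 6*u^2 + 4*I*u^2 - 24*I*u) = (u^2 + u*(2 - 4*I) - 8*I)/(u^2 + u*(-6 + 4*I) - 24*I)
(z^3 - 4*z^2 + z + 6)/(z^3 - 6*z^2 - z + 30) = (z^2 - z - 2)/(z^2 - 3*z - 10)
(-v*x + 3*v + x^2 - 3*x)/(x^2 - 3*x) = (-v + x)/x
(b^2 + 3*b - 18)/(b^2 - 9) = (b + 6)/(b + 3)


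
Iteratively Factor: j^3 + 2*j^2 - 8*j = (j + 4)*(j^2 - 2*j) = (j - 2)*(j + 4)*(j)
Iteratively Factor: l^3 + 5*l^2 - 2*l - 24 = (l - 2)*(l^2 + 7*l + 12) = (l - 2)*(l + 3)*(l + 4)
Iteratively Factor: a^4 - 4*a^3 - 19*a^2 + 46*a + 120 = (a + 2)*(a^3 - 6*a^2 - 7*a + 60) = (a - 4)*(a + 2)*(a^2 - 2*a - 15) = (a - 5)*(a - 4)*(a + 2)*(a + 3)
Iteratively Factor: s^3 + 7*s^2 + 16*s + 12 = (s + 2)*(s^2 + 5*s + 6) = (s + 2)^2*(s + 3)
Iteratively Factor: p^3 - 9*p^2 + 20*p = (p)*(p^2 - 9*p + 20) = p*(p - 5)*(p - 4)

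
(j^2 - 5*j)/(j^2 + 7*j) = (j - 5)/(j + 7)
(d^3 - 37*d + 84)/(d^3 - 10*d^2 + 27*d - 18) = (d^2 + 3*d - 28)/(d^2 - 7*d + 6)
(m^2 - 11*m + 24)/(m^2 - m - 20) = (-m^2 + 11*m - 24)/(-m^2 + m + 20)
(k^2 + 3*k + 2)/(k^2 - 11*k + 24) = (k^2 + 3*k + 2)/(k^2 - 11*k + 24)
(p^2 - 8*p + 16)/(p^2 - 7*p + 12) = (p - 4)/(p - 3)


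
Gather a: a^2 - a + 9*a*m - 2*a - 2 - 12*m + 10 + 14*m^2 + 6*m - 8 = a^2 + a*(9*m - 3) + 14*m^2 - 6*m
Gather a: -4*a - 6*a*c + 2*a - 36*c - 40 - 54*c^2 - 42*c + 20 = a*(-6*c - 2) - 54*c^2 - 78*c - 20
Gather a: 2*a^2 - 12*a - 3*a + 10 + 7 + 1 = 2*a^2 - 15*a + 18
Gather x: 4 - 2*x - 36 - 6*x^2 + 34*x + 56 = -6*x^2 + 32*x + 24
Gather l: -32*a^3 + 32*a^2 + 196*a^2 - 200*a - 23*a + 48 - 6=-32*a^3 + 228*a^2 - 223*a + 42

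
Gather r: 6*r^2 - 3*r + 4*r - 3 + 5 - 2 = 6*r^2 + r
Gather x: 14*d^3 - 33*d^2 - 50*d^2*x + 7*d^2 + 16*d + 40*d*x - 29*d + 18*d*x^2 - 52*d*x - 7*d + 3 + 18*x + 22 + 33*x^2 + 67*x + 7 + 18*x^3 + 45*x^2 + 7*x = 14*d^3 - 26*d^2 - 20*d + 18*x^3 + x^2*(18*d + 78) + x*(-50*d^2 - 12*d + 92) + 32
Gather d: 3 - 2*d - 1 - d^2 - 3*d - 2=-d^2 - 5*d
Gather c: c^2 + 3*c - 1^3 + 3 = c^2 + 3*c + 2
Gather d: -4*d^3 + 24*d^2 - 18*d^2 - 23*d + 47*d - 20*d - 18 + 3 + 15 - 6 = -4*d^3 + 6*d^2 + 4*d - 6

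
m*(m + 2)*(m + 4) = m^3 + 6*m^2 + 8*m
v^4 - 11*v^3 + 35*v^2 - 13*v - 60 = (v - 5)*(v - 4)*(v - 3)*(v + 1)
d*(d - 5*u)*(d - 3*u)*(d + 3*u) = d^4 - 5*d^3*u - 9*d^2*u^2 + 45*d*u^3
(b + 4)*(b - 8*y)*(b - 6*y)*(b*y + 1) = b^4*y - 14*b^3*y^2 + 4*b^3*y + b^3 + 48*b^2*y^3 - 56*b^2*y^2 - 14*b^2*y + 4*b^2 + 192*b*y^3 + 48*b*y^2 - 56*b*y + 192*y^2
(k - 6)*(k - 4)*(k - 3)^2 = k^4 - 16*k^3 + 93*k^2 - 234*k + 216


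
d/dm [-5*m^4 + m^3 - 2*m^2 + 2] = m*(-20*m^2 + 3*m - 4)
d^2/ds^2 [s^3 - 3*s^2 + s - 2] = 6*s - 6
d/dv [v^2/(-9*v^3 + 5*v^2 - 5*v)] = (9*v^2 - 5)/(9*v^2 - 5*v + 5)^2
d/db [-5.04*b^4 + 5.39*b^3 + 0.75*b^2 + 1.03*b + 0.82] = -20.16*b^3 + 16.17*b^2 + 1.5*b + 1.03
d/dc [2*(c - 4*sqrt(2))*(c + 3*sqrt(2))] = 4*c - 2*sqrt(2)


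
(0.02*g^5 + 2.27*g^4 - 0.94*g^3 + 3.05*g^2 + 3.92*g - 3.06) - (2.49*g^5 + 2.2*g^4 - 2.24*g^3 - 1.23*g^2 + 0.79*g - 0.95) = -2.47*g^5 + 0.0699999999999998*g^4 + 1.3*g^3 + 4.28*g^2 + 3.13*g - 2.11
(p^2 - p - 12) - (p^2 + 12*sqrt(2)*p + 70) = -12*sqrt(2)*p - p - 82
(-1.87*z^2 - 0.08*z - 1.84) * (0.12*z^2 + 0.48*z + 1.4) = -0.2244*z^4 - 0.9072*z^3 - 2.8772*z^2 - 0.9952*z - 2.576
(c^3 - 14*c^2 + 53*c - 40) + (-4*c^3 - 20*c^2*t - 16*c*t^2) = -3*c^3 - 20*c^2*t - 14*c^2 - 16*c*t^2 + 53*c - 40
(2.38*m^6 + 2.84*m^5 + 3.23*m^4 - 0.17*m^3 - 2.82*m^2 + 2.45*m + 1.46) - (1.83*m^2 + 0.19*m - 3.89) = 2.38*m^6 + 2.84*m^5 + 3.23*m^4 - 0.17*m^3 - 4.65*m^2 + 2.26*m + 5.35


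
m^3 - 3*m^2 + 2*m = m*(m - 2)*(m - 1)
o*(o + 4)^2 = o^3 + 8*o^2 + 16*o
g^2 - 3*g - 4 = (g - 4)*(g + 1)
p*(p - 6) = p^2 - 6*p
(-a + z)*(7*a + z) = -7*a^2 + 6*a*z + z^2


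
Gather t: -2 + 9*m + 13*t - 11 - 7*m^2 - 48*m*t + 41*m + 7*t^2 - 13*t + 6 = -7*m^2 - 48*m*t + 50*m + 7*t^2 - 7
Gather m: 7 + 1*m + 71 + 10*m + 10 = 11*m + 88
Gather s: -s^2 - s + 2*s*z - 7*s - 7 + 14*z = -s^2 + s*(2*z - 8) + 14*z - 7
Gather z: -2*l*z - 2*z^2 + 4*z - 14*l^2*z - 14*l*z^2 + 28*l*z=z^2*(-14*l - 2) + z*(-14*l^2 + 26*l + 4)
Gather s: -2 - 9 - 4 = -15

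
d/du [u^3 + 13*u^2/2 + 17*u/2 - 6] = 3*u^2 + 13*u + 17/2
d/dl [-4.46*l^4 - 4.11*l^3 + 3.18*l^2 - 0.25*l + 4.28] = -17.84*l^3 - 12.33*l^2 + 6.36*l - 0.25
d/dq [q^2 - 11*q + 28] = 2*q - 11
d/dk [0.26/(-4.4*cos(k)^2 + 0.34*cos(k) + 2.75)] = (0.0884 - 2.288*cos(k))*sin(k)/(-4.4*cos(k)^2 + 0.34*cos(k) + 2.75)^2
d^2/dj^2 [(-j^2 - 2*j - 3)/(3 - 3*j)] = 4/(j^3 - 3*j^2 + 3*j - 1)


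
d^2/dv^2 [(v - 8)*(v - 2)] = 2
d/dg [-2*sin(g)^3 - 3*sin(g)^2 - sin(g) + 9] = (-6*sin(g) + 3*cos(2*g) - 4)*cos(g)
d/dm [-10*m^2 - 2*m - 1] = -20*m - 2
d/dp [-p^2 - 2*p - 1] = -2*p - 2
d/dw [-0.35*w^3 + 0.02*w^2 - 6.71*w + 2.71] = -1.05*w^2 + 0.04*w - 6.71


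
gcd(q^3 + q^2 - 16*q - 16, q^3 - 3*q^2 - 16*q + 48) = q^2 - 16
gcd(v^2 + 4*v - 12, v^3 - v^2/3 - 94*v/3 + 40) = v + 6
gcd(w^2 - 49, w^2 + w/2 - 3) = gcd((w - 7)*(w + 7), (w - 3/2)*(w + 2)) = 1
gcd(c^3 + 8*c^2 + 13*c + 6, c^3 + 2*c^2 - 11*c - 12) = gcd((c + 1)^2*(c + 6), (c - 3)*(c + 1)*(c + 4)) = c + 1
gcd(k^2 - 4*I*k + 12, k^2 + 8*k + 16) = 1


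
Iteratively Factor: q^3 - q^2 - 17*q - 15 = (q - 5)*(q^2 + 4*q + 3) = (q - 5)*(q + 1)*(q + 3)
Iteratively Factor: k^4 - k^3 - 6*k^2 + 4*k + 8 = (k - 2)*(k^3 + k^2 - 4*k - 4) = (k - 2)^2*(k^2 + 3*k + 2) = (k - 2)^2*(k + 2)*(k + 1)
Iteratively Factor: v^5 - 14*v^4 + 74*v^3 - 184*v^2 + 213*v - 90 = (v - 3)*(v^4 - 11*v^3 + 41*v^2 - 61*v + 30) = (v - 3)^2*(v^3 - 8*v^2 + 17*v - 10) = (v - 5)*(v - 3)^2*(v^2 - 3*v + 2) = (v - 5)*(v - 3)^2*(v - 2)*(v - 1)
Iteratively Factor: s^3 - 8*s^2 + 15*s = (s - 3)*(s^2 - 5*s) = s*(s - 3)*(s - 5)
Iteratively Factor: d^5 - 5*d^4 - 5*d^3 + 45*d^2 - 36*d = (d - 4)*(d^4 - d^3 - 9*d^2 + 9*d) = (d - 4)*(d - 3)*(d^3 + 2*d^2 - 3*d) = d*(d - 4)*(d - 3)*(d^2 + 2*d - 3) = d*(d - 4)*(d - 3)*(d + 3)*(d - 1)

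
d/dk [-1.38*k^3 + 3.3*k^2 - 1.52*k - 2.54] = -4.14*k^2 + 6.6*k - 1.52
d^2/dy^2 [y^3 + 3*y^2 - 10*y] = 6*y + 6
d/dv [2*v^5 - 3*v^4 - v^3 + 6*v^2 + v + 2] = 10*v^4 - 12*v^3 - 3*v^2 + 12*v + 1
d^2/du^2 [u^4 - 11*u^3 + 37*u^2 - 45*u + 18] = 12*u^2 - 66*u + 74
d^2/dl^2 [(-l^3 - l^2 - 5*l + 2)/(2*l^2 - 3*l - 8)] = 2*(-51*l^3 - 96*l^2 - 468*l + 106)/(8*l^6 - 36*l^5 - 42*l^4 + 261*l^3 + 168*l^2 - 576*l - 512)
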